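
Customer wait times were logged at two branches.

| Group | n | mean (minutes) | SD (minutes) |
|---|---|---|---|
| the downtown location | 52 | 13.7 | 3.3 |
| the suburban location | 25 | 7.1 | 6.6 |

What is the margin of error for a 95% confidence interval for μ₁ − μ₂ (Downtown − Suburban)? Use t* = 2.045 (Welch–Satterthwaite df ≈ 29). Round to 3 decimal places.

2.857

Per-group SEs: s₁/√n₁ = 3.3/√52 = 0.4576, s₂/√n₂ = 6.6/√25 = 1.3200.
Unpooled SE of the difference: √(0.20939776 + 1.7424) = 1.3971.
Margin of error = t* · SE = 2.045 × 1.3971 = 2.8571.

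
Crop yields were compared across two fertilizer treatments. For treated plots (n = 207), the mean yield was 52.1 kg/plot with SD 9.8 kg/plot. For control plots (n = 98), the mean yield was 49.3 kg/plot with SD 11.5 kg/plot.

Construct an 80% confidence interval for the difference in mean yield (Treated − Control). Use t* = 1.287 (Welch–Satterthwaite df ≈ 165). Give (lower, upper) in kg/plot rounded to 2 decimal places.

Per-group SEs: s₁/√n₁ = 9.8/√207 = 0.6811, s₂/√n₂ = 11.5/√98 = 1.1617.
Unpooled SE of the difference: √(0.46389721 + 1.34954689) = 1.3466.
Margin of error = t* · SE = 1.287 × 1.3466 = 1.7331.
x̄₁ − x̄₂ = 52.1 − 49.3 = 2.8000.
CI: 2.8000 ± 1.7331 = (1.07, 4.53).

(1.07, 4.53)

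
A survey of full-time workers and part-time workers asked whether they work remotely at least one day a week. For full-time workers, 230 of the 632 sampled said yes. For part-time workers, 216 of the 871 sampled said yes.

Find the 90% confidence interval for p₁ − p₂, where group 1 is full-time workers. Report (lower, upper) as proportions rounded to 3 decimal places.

Sample proportions: 230/632 = 0.3639, 216/871 = 0.2480.
Each SE is √(p̂(1−p̂)/n): √(0.3639·0.6361/632) = 0.01914 and √(0.2480·0.7520/871) = 0.01463.
SE(p̂₁ − p̂₂) = √(SE₁² + SE₂²) = √(0.0003663396 + 0.0002140369) = 0.02409, since the two samples are independent.
At 90% confidence z* = 1.645; margin = 1.645 × 0.02409 = 0.03963.
The difference is 0.3639 − 0.2480 = 0.1159, so the interval is 0.1159 ± 0.03963 = (0.076, 0.156).

(0.076, 0.156)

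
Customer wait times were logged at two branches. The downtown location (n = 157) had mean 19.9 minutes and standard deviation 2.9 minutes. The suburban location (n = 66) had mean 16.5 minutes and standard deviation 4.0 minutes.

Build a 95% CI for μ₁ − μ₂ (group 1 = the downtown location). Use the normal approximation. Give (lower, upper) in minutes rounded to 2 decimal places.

(2.33, 4.47)

SE₁ = s₁/√n₁ = 2.9/√157 = 0.2314; SE₂ = 4.0/√66 = 0.4924.
Independent samples, unequal variances: SE_diff = √(SE₁² + SE₂²) = √(0.05354596 + 0.24245776) = 0.5441.
z* = 1.960, so margin of error = 1.960 × 0.5441 = 1.0664.
Difference in means = 19.9 − 16.5 = 3.4000.
3.4000 ± 1.0664 → (2.33, 4.47).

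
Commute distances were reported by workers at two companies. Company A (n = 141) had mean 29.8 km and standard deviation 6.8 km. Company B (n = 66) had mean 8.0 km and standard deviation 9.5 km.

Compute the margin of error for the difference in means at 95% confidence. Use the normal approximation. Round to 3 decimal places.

2.552

SE₁ = s₁/√n₁ = 6.8/√141 = 0.5727; SE₂ = 9.5/√66 = 1.1694.
Independent samples, unequal variances: SE_diff = √(SE₁² + SE₂²) = √(0.32798529 + 1.36749636) = 1.3021.
z* = 1.960, so margin of error = 1.960 × 1.3021 = 2.5521.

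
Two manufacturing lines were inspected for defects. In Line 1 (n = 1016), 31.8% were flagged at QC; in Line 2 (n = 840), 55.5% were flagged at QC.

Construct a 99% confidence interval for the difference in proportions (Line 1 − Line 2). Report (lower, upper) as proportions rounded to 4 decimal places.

(-0.2950, -0.1790)

Each SE is √(p̂(1−p̂)/n): √(0.3180·0.6820/1016) = 0.01461 and √(0.5550·0.4450/840) = 0.01715.
SE(p̂₁ − p̂₂) = √(SE₁² + SE₂²) = √(0.0002134521 + 0.0002941225) = 0.02253, since the two samples are independent.
At 99% confidence z* = 2.576; margin = 2.576 × 0.02253 = 0.05804.
The difference is 0.3180 − 0.5550 = -0.2370, so the interval is -0.2370 ± 0.05804 = (-0.2950, -0.1790).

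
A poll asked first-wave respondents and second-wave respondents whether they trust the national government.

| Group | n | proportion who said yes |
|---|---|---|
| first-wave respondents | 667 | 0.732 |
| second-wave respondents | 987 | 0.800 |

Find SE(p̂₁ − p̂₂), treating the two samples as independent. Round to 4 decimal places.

Each SE is √(p̂(1−p̂)/n): √(0.7320·0.2680/667) = 0.01715 and √(0.8000·0.2000/987) = 0.01273.
SE(p̂₁ − p̂₂) = √(SE₁² + SE₂²) = √(0.0002941225 + 0.0001620529) = 0.02136, since the two samples are independent.

0.0214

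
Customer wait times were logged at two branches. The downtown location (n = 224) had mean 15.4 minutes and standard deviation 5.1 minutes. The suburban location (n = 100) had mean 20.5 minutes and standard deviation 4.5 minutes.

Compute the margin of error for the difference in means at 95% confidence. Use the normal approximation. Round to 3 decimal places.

SE₁ = s₁/√n₁ = 5.1/√224 = 0.3408; SE₂ = 4.5/√100 = 0.4500.
Independent samples, unequal variances: SE_diff = √(SE₁² + SE₂²) = √(0.11614464 + 0.2025) = 0.5645.
z* = 1.960, so margin of error = 1.960 × 0.5645 = 1.1064.

1.106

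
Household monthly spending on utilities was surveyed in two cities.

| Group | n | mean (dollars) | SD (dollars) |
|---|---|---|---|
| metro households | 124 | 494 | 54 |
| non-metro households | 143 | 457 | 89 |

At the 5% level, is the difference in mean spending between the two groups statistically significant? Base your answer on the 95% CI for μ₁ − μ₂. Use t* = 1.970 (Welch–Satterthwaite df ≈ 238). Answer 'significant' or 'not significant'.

Standard errors of each mean: 54/√124 = 4.8493 and 89/√143 = 7.4426.
SE(x̄₁ − x̄₂) = √(4.8493² + 7.4426²) = 8.8830 for independent samples with unequal variances.
With t* = 1.970, the margin is 1.970 × 8.8830 = 17.4995.
x̄₁ − x̄₂ = 494 − 457 = 37.0000; the interval is 37.0000 ± 17.4995 = (19.5005, 54.4995).
The interval (19.5005, 54.4995) does not contain 0, so the difference is significant.

significant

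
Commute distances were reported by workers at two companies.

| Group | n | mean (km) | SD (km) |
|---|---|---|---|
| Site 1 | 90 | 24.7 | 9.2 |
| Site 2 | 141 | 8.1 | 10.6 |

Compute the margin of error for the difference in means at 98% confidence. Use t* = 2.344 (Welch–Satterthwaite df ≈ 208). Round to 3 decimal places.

Standard errors of each mean: 9.2/√90 = 0.9698 and 10.6/√141 = 0.8927.
SE(x̄₁ − x̄₂) = √(0.9698² + 0.8927²) = 1.3181 for independent samples with unequal variances.
With t* = 2.344, the margin is 2.344 × 1.3181 = 3.0896.

3.090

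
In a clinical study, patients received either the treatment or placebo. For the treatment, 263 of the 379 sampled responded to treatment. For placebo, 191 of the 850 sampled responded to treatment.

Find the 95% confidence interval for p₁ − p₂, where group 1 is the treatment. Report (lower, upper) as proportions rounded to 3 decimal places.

(0.415, 0.523)

Sample proportions: 263/379 = 0.6939, 191/850 = 0.2247.
Each SE is √(p̂(1−p̂)/n): √(0.6939·0.3061/379) = 0.02367 and √(0.2247·0.7753/850) = 0.01432.
SE(p̂₁ − p̂₂) = √(SE₁² + SE₂²) = √(0.0005602689 + 0.0002050624) = 0.02766, since the two samples are independent.
At 95% confidence z* = 1.960; margin = 1.960 × 0.02766 = 0.05421.
The difference is 0.6939 − 0.2247 = 0.4692, so the interval is 0.4692 ± 0.05421 = (0.415, 0.523).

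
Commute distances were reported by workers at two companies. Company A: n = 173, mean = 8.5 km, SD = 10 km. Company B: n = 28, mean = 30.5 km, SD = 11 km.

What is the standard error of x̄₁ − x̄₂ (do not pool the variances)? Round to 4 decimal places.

Per-group SEs: s₁/√n₁ = 10/√173 = 0.7603, s₂/√n₂ = 11/√28 = 2.0788.
Unpooled SE of the difference: √(0.57805609 + 4.32140944) = 2.2135.

2.2135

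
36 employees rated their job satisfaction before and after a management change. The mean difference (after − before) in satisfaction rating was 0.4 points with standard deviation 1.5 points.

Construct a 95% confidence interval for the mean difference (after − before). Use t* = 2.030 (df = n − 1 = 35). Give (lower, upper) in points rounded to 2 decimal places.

This is a matched-pairs design, so SE = s_d/√n = 1.5/√36 = 0.2500.
Margin = 2.030 × 0.2500 = 0.5075; the interval is 0.4 ± 0.5075 = (-0.11, 0.91).

(-0.11, 0.91)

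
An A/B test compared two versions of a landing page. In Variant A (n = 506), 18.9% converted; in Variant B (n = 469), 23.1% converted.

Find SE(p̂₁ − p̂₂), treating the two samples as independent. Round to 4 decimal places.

The two standard errors are √(0.1890×0.8110/506) = 0.01740 and √(0.2310×0.7690/469) = 0.01946.
Because the samples are independent, SE_diff = √(0.01740² + 0.01946²) = 0.02610.

0.0261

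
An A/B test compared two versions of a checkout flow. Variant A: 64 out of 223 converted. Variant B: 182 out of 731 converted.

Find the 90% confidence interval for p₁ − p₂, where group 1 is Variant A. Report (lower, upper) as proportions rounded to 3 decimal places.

(-0.018, 0.094)

First, p̂₁ = 64/223 = 0.2870; p̂₂ = 182/731 = 0.2490.
The two standard errors are √(0.2870×0.7130/223) = 0.03029 and √(0.2490×0.7510/731) = 0.01599.
Because the samples are independent, SE_diff = √(0.03029² + 0.01599²) = 0.03425.
Using z* = 1.645 for 90%, ME = 1.645 × 0.03425 = 0.05634.
p̂₁ − p̂₂ = 0.0380; interval 0.0380 ± 0.05634 gives (-0.018, 0.094).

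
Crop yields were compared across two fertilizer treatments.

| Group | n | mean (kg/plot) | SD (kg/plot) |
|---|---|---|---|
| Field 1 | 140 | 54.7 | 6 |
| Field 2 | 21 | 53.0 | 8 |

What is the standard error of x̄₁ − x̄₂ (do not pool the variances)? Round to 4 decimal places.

SE₁ = s₁/√n₁ = 6/√140 = 0.5071; SE₂ = 8/√21 = 1.7457.
Independent samples, unequal variances: SE_diff = √(SE₁² + SE₂²) = √(0.25715041 + 3.04746849) = 1.8179.

1.8179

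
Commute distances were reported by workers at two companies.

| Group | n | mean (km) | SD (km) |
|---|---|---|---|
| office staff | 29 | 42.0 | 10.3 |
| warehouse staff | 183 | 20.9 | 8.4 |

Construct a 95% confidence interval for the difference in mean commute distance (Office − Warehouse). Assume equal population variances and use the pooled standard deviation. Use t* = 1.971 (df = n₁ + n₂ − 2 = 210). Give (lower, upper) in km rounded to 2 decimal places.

Pooled variance s_p² = [28·10.3² + 182·8.4²] / (29+183−2) = 75.2973, so s_p = 8.6774.
SE_diff = s_p·√(1/n₁ + 1/n₂) = 8.6774·√(1/29 + 1/183) = 1.7343.
t* = 1.971; margin = 1.971 × 1.7343 = 3.4183.
Difference = 42.0 − 20.9 = 21.1000.
21.1000 ± 3.4183 → (17.68, 24.52).

(17.68, 24.52)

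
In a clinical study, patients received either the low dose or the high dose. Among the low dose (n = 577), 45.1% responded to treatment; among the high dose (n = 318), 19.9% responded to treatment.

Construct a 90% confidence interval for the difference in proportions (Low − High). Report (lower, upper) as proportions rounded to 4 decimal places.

SE₁ = √(p̂₁(1−p̂₁)/n₁) = √(0.4510·0.5490/577) = 0.02072; SE₂ = √(0.1990·0.8010/318) = 0.02239.
Independent samples: SE of the difference = √(SE₁² + SE₂²) = √(0.0004293184 + 0.0005013121) = 0.03051.
z* for 90% confidence is 1.645, so the margin of error is 1.645 × 0.03051 = 0.05019.
Point estimate p̂₁ − p̂₂ = 0.4510 − 0.1990 = 0.2520.
0.2520 ± 0.05019 → (0.2018, 0.3022).

(0.2018, 0.3022)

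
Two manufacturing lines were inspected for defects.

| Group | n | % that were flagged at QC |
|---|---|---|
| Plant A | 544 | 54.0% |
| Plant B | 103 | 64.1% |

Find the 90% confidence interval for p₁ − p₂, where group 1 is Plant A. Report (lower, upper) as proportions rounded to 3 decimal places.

(-0.186, -0.016)

SE₁ = √(p̂₁(1−p̂₁)/n₁) = √(0.5400·0.4600/544) = 0.02137; SE₂ = √(0.6410·0.3590/103) = 0.04727.
Independent samples: SE of the difference = √(SE₁² + SE₂²) = √(0.0004566769 + 0.0022344529) = 0.05188.
z* for 90% confidence is 1.645, so the margin of error is 1.645 × 0.05188 = 0.08534.
Point estimate p̂₁ − p̂₂ = 0.5400 − 0.6410 = -0.1010.
-0.1010 ± 0.08534 → (-0.186, -0.016).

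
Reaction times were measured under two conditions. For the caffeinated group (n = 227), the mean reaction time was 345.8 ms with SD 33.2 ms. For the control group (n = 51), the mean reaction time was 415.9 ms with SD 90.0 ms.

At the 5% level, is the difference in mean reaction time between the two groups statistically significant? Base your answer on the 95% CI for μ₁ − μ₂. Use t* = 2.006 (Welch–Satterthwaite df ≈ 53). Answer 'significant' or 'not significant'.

Standard errors of each mean: 33.2/√227 = 2.2036 and 90.0/√51 = 12.6025.
SE(x̄₁ − x̄₂) = √(2.2036² + 12.6025²) = 12.7937 for independent samples with unequal variances.
With t* = 2.006, the margin is 2.006 × 12.7937 = 25.6642.
x̄₁ − x̄₂ = 345.8 − 415.9 = -70.1000; the interval is -70.1000 ± 25.6642 = (-95.7642, -44.4358).
The interval (-95.7642, -44.4358) does not contain 0, so the difference is significant.

significant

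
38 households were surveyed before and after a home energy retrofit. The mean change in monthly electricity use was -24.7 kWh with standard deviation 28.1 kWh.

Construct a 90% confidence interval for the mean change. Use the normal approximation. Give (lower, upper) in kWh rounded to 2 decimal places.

Paired design: SE = s_d/√n = 28.1/√38 = 4.5584.
z* = 1.645; margin of error = 1.645 × 4.5584 = 7.4986.
-24.7 ± 7.4986 → (-32.20, -17.20).

(-32.20, -17.20)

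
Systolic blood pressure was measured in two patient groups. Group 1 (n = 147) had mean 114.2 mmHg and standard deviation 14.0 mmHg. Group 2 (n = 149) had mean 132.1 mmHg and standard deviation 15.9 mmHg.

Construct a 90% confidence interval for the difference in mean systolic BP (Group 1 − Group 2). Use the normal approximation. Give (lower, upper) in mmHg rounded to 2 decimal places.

SE₁ = s₁/√n₁ = 14.0/√147 = 1.1547; SE₂ = 15.9/√149 = 1.3026.
Independent samples, unequal variances: SE_diff = √(SE₁² + SE₂²) = √(1.33333209 + 1.69676676) = 1.7407.
z* = 1.645, so margin of error = 1.645 × 1.7407 = 2.8635.
Difference in means = 114.2 − 132.1 = -17.9000.
-17.9000 ± 2.8635 → (-20.76, -15.04).

(-20.76, -15.04)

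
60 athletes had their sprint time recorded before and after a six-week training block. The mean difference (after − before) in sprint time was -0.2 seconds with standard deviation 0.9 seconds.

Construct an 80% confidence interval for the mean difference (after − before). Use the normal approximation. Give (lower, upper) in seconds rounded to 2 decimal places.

Paired design: SE = s_d/√n = 0.9/√60 = 0.1162.
z* = 1.282; margin of error = 1.282 × 0.1162 = 0.1490.
-0.2 ± 0.1490 → (-0.35, -0.05).

(-0.35, -0.05)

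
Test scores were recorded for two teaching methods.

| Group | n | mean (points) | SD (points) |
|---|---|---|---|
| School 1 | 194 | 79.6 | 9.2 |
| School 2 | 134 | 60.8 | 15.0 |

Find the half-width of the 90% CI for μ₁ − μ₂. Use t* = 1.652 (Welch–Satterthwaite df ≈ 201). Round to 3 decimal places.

Standard errors of each mean: 9.2/√194 = 0.6605 and 15.0/√134 = 1.2958.
SE(x̄₁ − x̄₂) = √(0.6605² + 1.2958²) = 1.4544 for independent samples with unequal variances.
With t* = 1.652, the margin is 1.652 × 1.4544 = 2.4027.

2.403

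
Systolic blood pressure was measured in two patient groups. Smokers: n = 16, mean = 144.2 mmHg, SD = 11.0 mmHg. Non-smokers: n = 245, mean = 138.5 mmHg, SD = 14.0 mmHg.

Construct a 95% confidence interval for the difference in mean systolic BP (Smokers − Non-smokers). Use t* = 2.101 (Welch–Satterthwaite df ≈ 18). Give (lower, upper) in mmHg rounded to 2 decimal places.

(-0.38, 11.78)

Per-group SEs: s₁/√n₁ = 11.0/√16 = 2.7500, s₂/√n₂ = 14.0/√245 = 0.8944.
Unpooled SE of the difference: √(7.5625 + 0.79995136) = 2.8918.
Margin of error = t* · SE = 2.101 × 2.8918 = 6.0757.
x̄₁ − x̄₂ = 144.2 − 138.5 = 5.7000.
CI: 5.7000 ± 6.0757 = (-0.38, 11.78).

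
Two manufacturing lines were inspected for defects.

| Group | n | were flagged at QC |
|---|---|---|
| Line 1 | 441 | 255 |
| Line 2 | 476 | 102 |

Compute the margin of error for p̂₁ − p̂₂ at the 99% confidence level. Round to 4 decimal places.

0.0776

Sample proportions: 255/441 = 0.5782, 102/476 = 0.2143.
Each SE is √(p̂(1−p̂)/n): √(0.5782·0.4218/441) = 0.02352 and √(0.2143·0.7857/476) = 0.01881.
SE(p̂₁ − p̂₂) = √(SE₁² + SE₂²) = √(0.0005531904 + 0.0003538161) = 0.03012, since the two samples are independent.
At 99% confidence z* = 2.576; margin = 2.576 × 0.03012 = 0.07759.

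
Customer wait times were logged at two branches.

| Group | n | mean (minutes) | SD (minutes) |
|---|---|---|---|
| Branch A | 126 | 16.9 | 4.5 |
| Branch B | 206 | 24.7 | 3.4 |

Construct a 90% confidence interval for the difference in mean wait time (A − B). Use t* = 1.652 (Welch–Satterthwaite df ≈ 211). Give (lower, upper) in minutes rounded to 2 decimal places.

Per-group SEs: s₁/√n₁ = 4.5/√126 = 0.4009, s₂/√n₂ = 3.4/√206 = 0.2369.
Unpooled SE of the difference: √(0.16072081 + 0.05612161) = 0.4657.
Margin of error = t* · SE = 1.652 × 0.4657 = 0.7693.
x̄₁ − x̄₂ = 16.9 − 24.7 = -7.8000.
CI: -7.8000 ± 0.7693 = (-8.57, -7.03).

(-8.57, -7.03)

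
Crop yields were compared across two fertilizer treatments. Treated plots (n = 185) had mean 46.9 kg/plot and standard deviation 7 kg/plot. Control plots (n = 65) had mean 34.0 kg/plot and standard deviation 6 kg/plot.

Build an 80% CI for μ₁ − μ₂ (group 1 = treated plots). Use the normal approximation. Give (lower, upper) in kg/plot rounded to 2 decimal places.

Standard errors of each mean: 7/√185 = 0.5147 and 6/√65 = 0.7442.
SE(x̄₁ − x̄₂) = √(0.5147² + 0.7442²) = 0.9048 for independent samples with unequal variances.
With z* = 1.282, the margin is 1.282 × 0.9048 = 1.1600.
x̄₁ − x̄₂ = 46.9 − 34.0 = 12.9000; the interval is 12.9000 ± 1.1600 = (11.74, 14.06).

(11.74, 14.06)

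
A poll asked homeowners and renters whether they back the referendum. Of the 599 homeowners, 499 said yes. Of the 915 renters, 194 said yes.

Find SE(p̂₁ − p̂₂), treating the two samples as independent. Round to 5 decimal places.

Sample proportions: 499/599 = 0.8331, 194/915 = 0.2120.
Each SE is √(p̂(1−p̂)/n): √(0.8331·0.1669/599) = 0.01524 and √(0.2120·0.7880/915) = 0.01351.
SE(p̂₁ − p̂₂) = √(SE₁² + SE₂²) = √(0.0002322576 + 0.0001825201) = 0.02037, since the two samples are independent.

0.02037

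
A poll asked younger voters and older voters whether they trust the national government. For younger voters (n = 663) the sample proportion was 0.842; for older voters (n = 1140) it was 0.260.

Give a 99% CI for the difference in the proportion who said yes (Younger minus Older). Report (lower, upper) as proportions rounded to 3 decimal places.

(0.532, 0.632)

SE₁ = √(p̂₁(1−p̂₁)/n₁) = √(0.8420·0.1580/663) = 0.01417; SE₂ = √(0.2600·0.7400/1140) = 0.01299.
Independent samples: SE of the difference = √(SE₁² + SE₂²) = √(0.0002007889 + 0.0001687401) = 0.01922.
z* for 99% confidence is 2.576, so the margin of error is 2.576 × 0.01922 = 0.04951.
Point estimate p̂₁ − p̂₂ = 0.8420 − 0.2600 = 0.5820.
0.5820 ± 0.04951 → (0.532, 0.632).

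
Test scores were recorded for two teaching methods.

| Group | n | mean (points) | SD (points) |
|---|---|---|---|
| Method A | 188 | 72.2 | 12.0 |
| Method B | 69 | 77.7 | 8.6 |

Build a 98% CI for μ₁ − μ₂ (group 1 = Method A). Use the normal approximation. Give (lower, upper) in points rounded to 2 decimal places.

Standard errors of each mean: 12.0/√188 = 0.8752 and 8.6/√69 = 1.0353.
SE(x̄₁ − x̄₂) = √(0.8752² + 1.0353²) = 1.3557 for independent samples with unequal variances.
With z* = 2.326, the margin is 2.326 × 1.3557 = 3.1534.
x̄₁ − x̄₂ = 72.2 − 77.7 = -5.5000; the interval is -5.5000 ± 3.1534 = (-8.65, -2.35).

(-8.65, -2.35)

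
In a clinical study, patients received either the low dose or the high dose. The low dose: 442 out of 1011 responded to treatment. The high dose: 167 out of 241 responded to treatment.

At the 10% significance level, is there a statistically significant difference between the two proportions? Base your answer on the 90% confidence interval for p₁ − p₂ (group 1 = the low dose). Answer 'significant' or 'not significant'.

significant

Sample proportions: 442/1011 = 0.4372, 167/241 = 0.6929.
Each SE is √(p̂(1−p̂)/n): √(0.4372·0.5628/1011) = 0.01560 and √(0.6929·0.3071/241) = 0.02971.
SE(p̂₁ − p̂₂) = √(SE₁² + SE₂²) = √(0.00024336 + 0.0008826841) = 0.03356, since the two samples are independent.
At 90% confidence z* = 1.645; margin = 1.645 × 0.03356 = 0.05521.
The difference is 0.4372 − 0.6929 = -0.2557, so the interval is -0.2557 ± 0.05521 = (-0.31091, -0.20049).
The interval (-0.31091, -0.20049) does not contain 0, so the difference is significant.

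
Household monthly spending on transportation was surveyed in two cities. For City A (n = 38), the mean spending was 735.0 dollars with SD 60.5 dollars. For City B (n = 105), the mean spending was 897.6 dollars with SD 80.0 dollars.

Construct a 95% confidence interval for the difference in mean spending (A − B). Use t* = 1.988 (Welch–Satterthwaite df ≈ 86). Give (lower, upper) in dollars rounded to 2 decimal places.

SE₁ = s₁/√n₁ = 60.5/√38 = 9.8144; SE₂ = 80.0/√105 = 7.8072.
Independent samples, unequal variances: SE_diff = √(SE₁² + SE₂²) = √(96.32244736 + 60.95237184) = 12.5409.
t* = 1.988, so margin of error = 1.988 × 12.5409 = 24.9313.
Difference in means = 735.0 − 897.6 = -162.6000.
-162.6000 ± 24.9313 → (-187.53, -137.67).

(-187.53, -137.67)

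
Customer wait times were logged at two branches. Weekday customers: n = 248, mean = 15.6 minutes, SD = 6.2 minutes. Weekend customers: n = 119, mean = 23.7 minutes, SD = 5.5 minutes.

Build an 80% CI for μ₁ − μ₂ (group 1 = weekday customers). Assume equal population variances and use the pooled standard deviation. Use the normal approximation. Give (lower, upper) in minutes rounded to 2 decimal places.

(-8.96, -7.24)

s_p = √[((n₁−1)s₁² + (n₂−1)s₂²)/(n₁+n₂−2)] = √[(247·6.2² + 118·5.5²)/365] = 5.9827.
SE = 5.9827·√(1/248 + 1/119) = 0.6672.
With z* = 1.282, margin = 1.282 × 0.6672 = 0.8554.
x̄₁ − x̄₂ = 15.6 − 23.7 = -8.1000; interval -8.1000 ± 0.8554 = (-8.96, -7.24).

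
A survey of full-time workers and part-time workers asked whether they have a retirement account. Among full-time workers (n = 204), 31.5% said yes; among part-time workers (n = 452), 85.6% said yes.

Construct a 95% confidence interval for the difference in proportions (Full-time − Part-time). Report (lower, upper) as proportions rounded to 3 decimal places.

SE₁ = √(p̂₁(1−p̂₁)/n₁) = √(0.3150·0.6850/204) = 0.03252; SE₂ = √(0.8560·0.1440/452) = 0.01651.
Independent samples: SE of the difference = √(SE₁² + SE₂²) = √(0.0010575504 + 0.0002725801) = 0.03647.
z* for 95% confidence is 1.960, so the margin of error is 1.960 × 0.03647 = 0.07148.
Point estimate p̂₁ − p̂₂ = 0.3150 − 0.8560 = -0.5410.
-0.5410 ± 0.07148 → (-0.612, -0.470).

(-0.612, -0.470)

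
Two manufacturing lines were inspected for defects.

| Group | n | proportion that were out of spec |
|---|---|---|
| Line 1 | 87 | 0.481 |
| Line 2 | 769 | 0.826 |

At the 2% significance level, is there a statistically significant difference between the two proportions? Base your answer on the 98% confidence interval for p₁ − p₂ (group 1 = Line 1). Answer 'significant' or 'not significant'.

significant

SE₁ = √(p̂₁(1−p̂₁)/n₁) = √(0.4810·0.5190/87) = 0.05357; SE₂ = √(0.8260·0.1740/769) = 0.01367.
Independent samples: SE of the difference = √(SE₁² + SE₂²) = √(0.0028697449 + 0.0001868689) = 0.05529.
z* for 98% confidence is 2.326, so the margin of error is 2.326 × 0.05529 = 0.12860.
Point estimate p̂₁ − p̂₂ = 0.4810 − 0.8260 = -0.3450.
-0.3450 ± 0.12860 → (-0.47360, -0.21640).
The interval (-0.47360, -0.21640) does not contain 0, so the difference is significant.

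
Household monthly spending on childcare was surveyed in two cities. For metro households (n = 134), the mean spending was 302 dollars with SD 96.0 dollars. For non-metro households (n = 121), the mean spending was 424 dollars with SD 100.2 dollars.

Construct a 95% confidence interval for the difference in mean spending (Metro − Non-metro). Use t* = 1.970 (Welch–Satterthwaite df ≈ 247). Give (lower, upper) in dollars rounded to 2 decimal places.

Per-group SEs: s₁/√n₁ = 96.0/√134 = 8.2931, s₂/√n₂ = 100.2/√121 = 9.1091.
Unpooled SE of the difference: √(68.77550761 + 82.97570281) = 12.3187.
Margin of error = t* · SE = 1.970 × 12.3187 = 24.2678.
x̄₁ − x̄₂ = 302 − 424 = -122.0000.
CI: -122.0000 ± 24.2678 = (-146.27, -97.73).

(-146.27, -97.73)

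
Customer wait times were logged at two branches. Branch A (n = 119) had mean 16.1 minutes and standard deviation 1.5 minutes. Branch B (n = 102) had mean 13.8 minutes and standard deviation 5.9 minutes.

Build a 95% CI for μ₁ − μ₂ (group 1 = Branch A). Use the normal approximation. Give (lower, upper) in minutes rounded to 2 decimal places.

SE₁ = s₁/√n₁ = 1.5/√119 = 0.1375; SE₂ = 5.9/√102 = 0.5842.
Independent samples, unequal variances: SE_diff = √(SE₁² + SE₂²) = √(0.01890625 + 0.34128964) = 0.6002.
z* = 1.960, so margin of error = 1.960 × 0.6002 = 1.1764.
Difference in means = 16.1 − 13.8 = 2.3000.
2.3000 ± 1.1764 → (1.12, 3.48).

(1.12, 3.48)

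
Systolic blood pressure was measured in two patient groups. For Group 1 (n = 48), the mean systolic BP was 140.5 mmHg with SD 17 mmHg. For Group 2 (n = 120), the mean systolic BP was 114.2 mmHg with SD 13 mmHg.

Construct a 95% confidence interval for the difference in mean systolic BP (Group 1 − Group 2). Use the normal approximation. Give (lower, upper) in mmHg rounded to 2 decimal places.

Per-group SEs: s₁/√n₁ = 17/√48 = 2.4537, s₂/√n₂ = 13/√120 = 1.1867.
Unpooled SE of the difference: √(6.02064369 + 1.40825689) = 2.7256.
Margin of error = z* · SE = 1.960 × 2.7256 = 5.3422.
x̄₁ − x̄₂ = 140.5 − 114.2 = 26.3000.
CI: 26.3000 ± 5.3422 = (20.96, 31.64).

(20.96, 31.64)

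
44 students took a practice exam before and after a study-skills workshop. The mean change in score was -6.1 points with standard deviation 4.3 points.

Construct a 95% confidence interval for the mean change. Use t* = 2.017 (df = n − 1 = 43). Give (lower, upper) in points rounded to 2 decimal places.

This is a matched-pairs design, so SE = s_d/√n = 4.3/√44 = 0.6482.
Margin = 2.017 × 0.6482 = 1.3074; the interval is -6.1 ± 1.3074 = (-7.41, -4.79).

(-7.41, -4.79)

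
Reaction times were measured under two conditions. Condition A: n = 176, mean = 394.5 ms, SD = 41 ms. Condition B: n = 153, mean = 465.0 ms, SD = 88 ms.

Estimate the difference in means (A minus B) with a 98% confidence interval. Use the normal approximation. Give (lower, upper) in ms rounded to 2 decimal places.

(-88.54, -52.46)

SE₁ = s₁/√n₁ = 41/√176 = 3.0905; SE₂ = 88/√153 = 7.1144.
Independent samples, unequal variances: SE_diff = √(SE₁² + SE₂²) = √(9.55119025 + 50.61468736) = 7.7567.
z* = 2.326, so margin of error = 2.326 × 7.7567 = 18.0421.
Difference in means = 394.5 − 465.0 = -70.5000.
-70.5000 ± 18.0421 → (-88.54, -52.46).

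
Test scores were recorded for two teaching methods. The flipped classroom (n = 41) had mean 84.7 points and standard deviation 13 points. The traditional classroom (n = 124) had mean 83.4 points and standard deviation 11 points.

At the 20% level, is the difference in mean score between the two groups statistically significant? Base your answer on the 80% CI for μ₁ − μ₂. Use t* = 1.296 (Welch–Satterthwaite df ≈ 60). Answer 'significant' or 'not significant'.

not significant

SE₁ = s₁/√n₁ = 13/√41 = 2.0303; SE₂ = 11/√124 = 0.9878.
Independent samples, unequal variances: SE_diff = √(SE₁² + SE₂²) = √(4.12211809 + 0.97574884) = 2.2578.
t* = 1.296, so margin of error = 1.296 × 2.2578 = 2.9261.
Difference in means = 84.7 − 83.4 = 1.3000.
1.3000 ± 2.9261 → (-1.6261, 4.2261).
The interval (-1.6261, 4.2261) contains 0, so the difference is not significant.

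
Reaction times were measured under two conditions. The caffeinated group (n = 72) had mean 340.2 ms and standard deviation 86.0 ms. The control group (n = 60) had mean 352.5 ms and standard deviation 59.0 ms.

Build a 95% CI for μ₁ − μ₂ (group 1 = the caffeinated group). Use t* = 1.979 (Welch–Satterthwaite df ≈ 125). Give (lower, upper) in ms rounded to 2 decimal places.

SE₁ = s₁/√n₁ = 86.0/√72 = 10.1352; SE₂ = 59.0/√60 = 7.6169.
Independent samples, unequal variances: SE_diff = √(SE₁² + SE₂²) = √(102.72227904 + 58.01716561) = 12.6783.
t* = 1.979, so margin of error = 1.979 × 12.6783 = 25.0904.
Difference in means = 340.2 − 352.5 = -12.3000.
-12.3000 ± 25.0904 → (-37.39, 12.79).

(-37.39, 12.79)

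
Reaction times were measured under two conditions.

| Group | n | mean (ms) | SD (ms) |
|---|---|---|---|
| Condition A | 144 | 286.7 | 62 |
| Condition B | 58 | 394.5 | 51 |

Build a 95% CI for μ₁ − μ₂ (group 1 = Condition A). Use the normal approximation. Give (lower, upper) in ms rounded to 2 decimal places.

Standard errors of each mean: 62/√144 = 5.1667 and 51/√58 = 6.6966.
SE(x̄₁ − x̄₂) = √(5.1667² + 6.6966²) = 8.4581 for independent samples with unequal variances.
With z* = 1.960, the margin is 1.960 × 8.4581 = 16.5779.
x̄₁ − x̄₂ = 286.7 − 394.5 = -107.8000; the interval is -107.8000 ± 16.5779 = (-124.38, -91.22).

(-124.38, -91.22)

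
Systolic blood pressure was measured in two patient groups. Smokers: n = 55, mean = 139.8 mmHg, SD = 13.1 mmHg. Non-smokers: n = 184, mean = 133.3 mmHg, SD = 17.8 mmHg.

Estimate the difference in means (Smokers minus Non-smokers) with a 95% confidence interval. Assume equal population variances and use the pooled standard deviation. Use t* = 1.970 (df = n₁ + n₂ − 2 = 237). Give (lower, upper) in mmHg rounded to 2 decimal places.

(1.40, 11.60)

Pooled variance s_p² = [54·13.1² + 183·17.8²] / (55+184−2) = 283.7496, so s_p = 16.8449.
SE_diff = s_p·√(1/n₁ + 1/n₂) = 16.8449·√(1/55 + 1/184) = 2.5887.
t* = 1.970; margin = 1.970 × 2.5887 = 5.0997.
Difference = 139.8 − 133.3 = 6.5000.
6.5000 ± 5.0997 → (1.40, 11.60).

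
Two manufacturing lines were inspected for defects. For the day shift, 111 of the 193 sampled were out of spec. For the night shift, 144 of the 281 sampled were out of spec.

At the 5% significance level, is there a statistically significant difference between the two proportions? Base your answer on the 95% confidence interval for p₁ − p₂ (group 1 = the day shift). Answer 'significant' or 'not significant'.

Sample proportions: 111/193 = 0.5751, 144/281 = 0.5125.
Each SE is √(p̂(1−p̂)/n): √(0.5751·0.4249/193) = 0.03558 and √(0.5125·0.4875/281) = 0.02982.
SE(p̂₁ − p̂₂) = √(SE₁² + SE₂²) = √(0.0012659364 + 0.0008892324) = 0.04642, since the two samples are independent.
At 95% confidence z* = 1.960; margin = 1.960 × 0.04642 = 0.09098.
The difference is 0.5751 − 0.5125 = 0.0626, so the interval is 0.0626 ± 0.09098 = (-0.02838, 0.15358).
The interval (-0.02838, 0.15358) contains 0, so the difference is not significant.

not significant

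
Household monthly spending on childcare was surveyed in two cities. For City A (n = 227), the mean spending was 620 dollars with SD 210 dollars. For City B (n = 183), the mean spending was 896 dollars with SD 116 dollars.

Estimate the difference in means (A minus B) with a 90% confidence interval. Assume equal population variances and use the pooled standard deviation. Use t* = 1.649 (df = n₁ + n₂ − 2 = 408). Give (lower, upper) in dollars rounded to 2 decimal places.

(-304.58, -247.42)

Pooled variance s_p² = [226·210² + 182·116²] / (227+183−2) = 30430.3725, so s_p = 174.4430.
SE_diff = s_p·√(1/n₁ + 1/n₂) = 174.4430·√(1/227 + 1/183) = 17.3303.
t* = 1.649; margin = 1.649 × 17.3303 = 28.5777.
Difference = 620 − 896 = -276.0000.
-276.0000 ± 28.5777 → (-304.58, -247.42).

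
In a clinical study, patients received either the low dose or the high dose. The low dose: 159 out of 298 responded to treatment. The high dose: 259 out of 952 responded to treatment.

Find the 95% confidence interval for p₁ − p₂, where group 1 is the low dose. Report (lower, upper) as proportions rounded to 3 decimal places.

First, p̂₁ = 159/298 = 0.5336; p̂₂ = 259/952 = 0.2721.
The two standard errors are √(0.5336×0.4664/298) = 0.02890 and √(0.2721×0.7279/952) = 0.01442.
Because the samples are independent, SE_diff = √(0.02890² + 0.01442²) = 0.03230.
Using z* = 1.960 for 95%, ME = 1.960 × 0.03230 = 0.06331.
p̂₁ − p̂₂ = 0.2615; interval 0.2615 ± 0.06331 gives (0.198, 0.325).

(0.198, 0.325)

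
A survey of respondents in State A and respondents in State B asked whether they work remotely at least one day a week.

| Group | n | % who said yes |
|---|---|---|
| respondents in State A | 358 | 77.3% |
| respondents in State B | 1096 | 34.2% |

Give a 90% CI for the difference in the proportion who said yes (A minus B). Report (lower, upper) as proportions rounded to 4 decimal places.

Each SE is √(p̂(1−p̂)/n): √(0.7730·0.2270/358) = 0.02214 and √(0.3420·0.6580/1096) = 0.01433.
SE(p̂₁ − p̂₂) = √(SE₁² + SE₂²) = √(0.0004901796 + 0.0002053489) = 0.02637, since the two samples are independent.
At 90% confidence z* = 1.645; margin = 1.645 × 0.02637 = 0.04338.
The difference is 0.7730 − 0.3420 = 0.4310, so the interval is 0.4310 ± 0.04338 = (0.3876, 0.4744).

(0.3876, 0.4744)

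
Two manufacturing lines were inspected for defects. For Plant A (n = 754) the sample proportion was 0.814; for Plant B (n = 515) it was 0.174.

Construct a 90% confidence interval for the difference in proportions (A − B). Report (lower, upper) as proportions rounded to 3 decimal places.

Each SE is √(p̂(1−p̂)/n): √(0.8140·0.1860/754) = 0.01417 and √(0.1740·0.8260/515) = 0.01671.
SE(p̂₁ − p̂₂) = √(SE₁² + SE₂²) = √(0.0002007889 + 0.0002792241) = 0.02191, since the two samples are independent.
At 90% confidence z* = 1.645; margin = 1.645 × 0.02191 = 0.03604.
The difference is 0.8140 − 0.1740 = 0.6400, so the interval is 0.6400 ± 0.03604 = (0.604, 0.676).

(0.604, 0.676)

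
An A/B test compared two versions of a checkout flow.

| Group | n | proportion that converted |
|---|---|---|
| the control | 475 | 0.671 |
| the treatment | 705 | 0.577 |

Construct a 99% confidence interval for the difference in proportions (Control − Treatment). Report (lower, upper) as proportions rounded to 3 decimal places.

(0.021, 0.167)

The two standard errors are √(0.6710×0.3290/475) = 0.02156 and √(0.5770×0.4230/705) = 0.01861.
Because the samples are independent, SE_diff = √(0.02156² + 0.01861²) = 0.02848.
Using z* = 2.576 for 99%, ME = 2.576 × 0.02848 = 0.07336.
p̂₁ − p̂₂ = 0.0940; interval 0.0940 ± 0.07336 gives (0.021, 0.167).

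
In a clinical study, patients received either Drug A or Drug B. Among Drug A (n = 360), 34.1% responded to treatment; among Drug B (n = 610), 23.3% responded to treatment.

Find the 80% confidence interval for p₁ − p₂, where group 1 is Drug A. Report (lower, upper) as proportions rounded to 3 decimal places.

Each SE is √(p̂(1−p̂)/n): √(0.3410·0.6590/360) = 0.02498 and √(0.2330·0.7670/610) = 0.01712.
SE(p̂₁ − p̂₂) = √(SE₁² + SE₂²) = √(0.0006240004 + 0.0002930944) = 0.03028, since the two samples are independent.
At 80% confidence z* = 1.282; margin = 1.282 × 0.03028 = 0.03882.
The difference is 0.3410 − 0.2330 = 0.1080, so the interval is 0.1080 ± 0.03882 = (0.069, 0.147).

(0.069, 0.147)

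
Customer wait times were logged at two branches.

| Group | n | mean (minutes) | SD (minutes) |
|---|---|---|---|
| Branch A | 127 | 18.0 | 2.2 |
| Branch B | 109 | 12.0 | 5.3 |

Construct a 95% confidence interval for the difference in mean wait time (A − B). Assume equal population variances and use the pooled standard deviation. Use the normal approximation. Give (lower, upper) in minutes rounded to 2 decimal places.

Pooled variance s_p² = [126·2.2² + 108·5.3²] / (127+109−2) = 15.5708, so s_p = 3.9460.
SE_diff = s_p·√(1/n₁ + 1/n₂) = 3.9460·√(1/127 + 1/109) = 0.5152.
z* = 1.960; margin = 1.960 × 0.5152 = 1.0098.
Difference = 18.0 − 12.0 = 6.0000.
6.0000 ± 1.0098 → (4.99, 7.01).

(4.99, 7.01)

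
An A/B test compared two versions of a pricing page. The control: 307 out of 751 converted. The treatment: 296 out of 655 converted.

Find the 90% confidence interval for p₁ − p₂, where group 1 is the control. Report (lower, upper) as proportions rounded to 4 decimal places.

(-0.0866, 0.0004)

First, p̂₁ = 307/751 = 0.4088; p̂₂ = 296/655 = 0.4519.
The two standard errors are √(0.4088×0.5912/751) = 0.01794 and √(0.4519×0.5481/655) = 0.01945.
Because the samples are independent, SE_diff = √(0.01794² + 0.01945²) = 0.02646.
Using z* = 1.645 for 90%, ME = 1.645 × 0.02646 = 0.04353.
p̂₁ − p̂₂ = -0.0431; interval -0.0431 ± 0.04353 gives (-0.0866, 0.0004).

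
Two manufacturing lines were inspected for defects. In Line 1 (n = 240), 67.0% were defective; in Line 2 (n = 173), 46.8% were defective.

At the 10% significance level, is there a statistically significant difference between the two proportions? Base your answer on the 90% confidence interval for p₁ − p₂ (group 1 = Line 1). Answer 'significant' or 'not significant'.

significant

SE₁ = √(p̂₁(1−p̂₁)/n₁) = √(0.6700·0.3300/240) = 0.03035; SE₂ = √(0.4680·0.5320/173) = 0.03794.
Independent samples: SE of the difference = √(SE₁² + SE₂²) = √(0.0009211225 + 0.0014394436) = 0.04859.
z* for 90% confidence is 1.645, so the margin of error is 1.645 × 0.04859 = 0.07993.
Point estimate p̂₁ − p̂₂ = 0.6700 − 0.4680 = 0.2020.
0.2020 ± 0.07993 → (0.12207, 0.28193).
The interval (0.12207, 0.28193) does not contain 0, so the difference is significant.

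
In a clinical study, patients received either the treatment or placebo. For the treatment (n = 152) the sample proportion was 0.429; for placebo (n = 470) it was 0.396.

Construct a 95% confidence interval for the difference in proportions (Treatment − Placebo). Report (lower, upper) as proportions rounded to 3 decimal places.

(-0.057, 0.123)

SE₁ = √(p̂₁(1−p̂₁)/n₁) = √(0.4290·0.5710/152) = 0.04014; SE₂ = √(0.3960·0.6040/470) = 0.02256.
Independent samples: SE of the difference = √(SE₁² + SE₂²) = √(0.0016112196 + 0.0005089536) = 0.04605.
z* for 95% confidence is 1.960, so the margin of error is 1.960 × 0.04605 = 0.09026.
Point estimate p̂₁ − p̂₂ = 0.4290 − 0.3960 = 0.0330.
0.0330 ± 0.09026 → (-0.057, 0.123).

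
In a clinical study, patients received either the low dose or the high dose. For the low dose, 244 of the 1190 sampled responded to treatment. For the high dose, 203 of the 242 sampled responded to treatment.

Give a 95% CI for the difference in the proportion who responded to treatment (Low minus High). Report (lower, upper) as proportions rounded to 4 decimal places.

(-0.6855, -0.5821)

First, p̂₁ = 244/1190 = 0.2050; p̂₂ = 203/242 = 0.8388.
The two standard errors are √(0.2050×0.7950/1190) = 0.01170 and √(0.8388×0.1612/242) = 0.02364.
Because the samples are independent, SE_diff = √(0.01170² + 0.02364²) = 0.02638.
Using z* = 1.960 for 95%, ME = 1.960 × 0.02638 = 0.05170.
p̂₁ − p̂₂ = -0.6338; interval -0.6338 ± 0.05170 gives (-0.6855, -0.5821).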